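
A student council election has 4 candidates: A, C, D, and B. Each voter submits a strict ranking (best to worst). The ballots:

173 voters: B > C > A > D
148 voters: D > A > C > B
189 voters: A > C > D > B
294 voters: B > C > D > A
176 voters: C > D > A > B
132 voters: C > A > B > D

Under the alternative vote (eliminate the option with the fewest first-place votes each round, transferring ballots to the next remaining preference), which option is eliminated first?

D

Round 1: A 189, C 308, D 148, B 467. Eliminate D.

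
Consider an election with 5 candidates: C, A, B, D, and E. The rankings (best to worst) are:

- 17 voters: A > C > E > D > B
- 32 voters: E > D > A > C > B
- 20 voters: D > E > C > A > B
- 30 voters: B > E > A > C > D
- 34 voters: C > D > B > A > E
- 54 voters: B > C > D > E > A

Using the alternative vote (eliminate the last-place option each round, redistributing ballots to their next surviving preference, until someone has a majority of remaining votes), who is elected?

Round 1: C 34, A 17, B 84, D 20, E 32. Eliminate A.
Round 2: C 51, B 84, D 20, E 32. Eliminate D.
Round 3: C 51, B 84, E 52. Eliminate C.
Round 4: B 118, E 69. B has a majority.

B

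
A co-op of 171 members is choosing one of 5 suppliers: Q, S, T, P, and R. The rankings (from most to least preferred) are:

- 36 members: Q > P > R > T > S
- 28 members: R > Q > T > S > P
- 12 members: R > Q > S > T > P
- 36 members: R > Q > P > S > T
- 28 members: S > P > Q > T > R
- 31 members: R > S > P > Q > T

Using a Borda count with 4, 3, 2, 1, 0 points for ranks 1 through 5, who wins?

R

Q: 36·4 + 28·3 + 12·3 + 36·3 + 28·2 + 31·1 = 459
S: 36·0 + 28·1 + 12·2 + 36·1 + 28·4 + 31·3 = 293
T: 36·1 + 28·2 + 12·1 + 36·0 + 28·1 + 31·0 = 132
P: 36·3 + 28·0 + 12·0 + 36·2 + 28·3 + 31·2 = 326
R: 36·2 + 28·4 + 12·4 + 36·4 + 28·0 + 31·4 = 500
R has the highest Borda score (500).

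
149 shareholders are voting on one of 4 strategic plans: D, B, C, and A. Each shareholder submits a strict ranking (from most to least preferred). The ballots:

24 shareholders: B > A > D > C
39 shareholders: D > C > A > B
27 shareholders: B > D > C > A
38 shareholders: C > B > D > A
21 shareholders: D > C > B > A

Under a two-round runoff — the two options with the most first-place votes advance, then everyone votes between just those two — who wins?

Round 1 first-place votes: D 60, B 51, C 38, A 0.
D and B advance.
Runoff: D is preferred to B by 60 voters; B by 89.
B wins the runoff.

B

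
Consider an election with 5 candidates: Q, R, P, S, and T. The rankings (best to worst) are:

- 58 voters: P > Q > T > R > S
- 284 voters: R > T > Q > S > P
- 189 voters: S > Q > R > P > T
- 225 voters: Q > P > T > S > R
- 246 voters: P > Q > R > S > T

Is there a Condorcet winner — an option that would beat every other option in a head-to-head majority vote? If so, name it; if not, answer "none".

Q

Q vs R: 718–284 for Q.
Q vs P: 698–304 for Q.
Q vs S: 813–189 for Q.
Q vs T: 718–284 for Q.
Q beats every other option head-to-head.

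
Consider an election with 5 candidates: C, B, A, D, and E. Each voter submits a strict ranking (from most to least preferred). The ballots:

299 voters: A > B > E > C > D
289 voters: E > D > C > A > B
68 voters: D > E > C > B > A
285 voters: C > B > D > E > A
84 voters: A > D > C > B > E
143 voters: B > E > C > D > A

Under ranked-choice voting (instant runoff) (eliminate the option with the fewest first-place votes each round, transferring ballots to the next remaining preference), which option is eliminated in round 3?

Round 1: C 285, B 143, A 383, D 68, E 289. Eliminate D.
Round 2: C 285, B 143, A 383, E 357. Eliminate B.
Round 3: C 285, A 383, E 500. Eliminate C.

C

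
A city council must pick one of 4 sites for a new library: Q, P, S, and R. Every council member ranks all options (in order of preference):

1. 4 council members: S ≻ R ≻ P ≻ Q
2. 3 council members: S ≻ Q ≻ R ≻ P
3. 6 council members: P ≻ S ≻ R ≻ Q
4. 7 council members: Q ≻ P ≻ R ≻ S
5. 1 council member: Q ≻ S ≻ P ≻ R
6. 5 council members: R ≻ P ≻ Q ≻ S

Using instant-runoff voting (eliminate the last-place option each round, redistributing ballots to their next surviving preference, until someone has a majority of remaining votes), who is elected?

P

Round 1: Q 8, P 6, S 7, R 5. Eliminate R.
Round 2: Q 8, P 11, S 7. Eliminate S.
Round 3: Q 11, P 15. P has a majority.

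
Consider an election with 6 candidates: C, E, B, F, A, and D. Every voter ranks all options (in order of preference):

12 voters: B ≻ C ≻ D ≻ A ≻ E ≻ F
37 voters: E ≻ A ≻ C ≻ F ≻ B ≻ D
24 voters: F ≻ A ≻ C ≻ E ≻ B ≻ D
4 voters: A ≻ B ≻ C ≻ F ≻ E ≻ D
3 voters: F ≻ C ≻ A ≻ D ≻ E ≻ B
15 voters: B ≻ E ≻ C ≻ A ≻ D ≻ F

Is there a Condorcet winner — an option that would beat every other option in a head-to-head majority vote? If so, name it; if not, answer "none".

E

E vs C: 52–43 for E.
E vs B: 64–31 for E.
E vs F: 64–31 for E.
E vs A: 52–43 for E.
E vs D: 80–15 for E.
E beats every other option head-to-head.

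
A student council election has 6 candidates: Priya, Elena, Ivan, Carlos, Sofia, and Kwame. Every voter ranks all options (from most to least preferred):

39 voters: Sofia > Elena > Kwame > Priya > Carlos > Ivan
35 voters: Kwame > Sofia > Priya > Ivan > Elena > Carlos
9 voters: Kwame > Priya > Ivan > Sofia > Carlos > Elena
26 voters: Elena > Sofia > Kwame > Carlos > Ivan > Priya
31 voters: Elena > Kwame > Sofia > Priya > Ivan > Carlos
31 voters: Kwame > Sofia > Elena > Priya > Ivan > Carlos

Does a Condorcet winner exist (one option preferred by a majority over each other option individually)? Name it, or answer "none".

Checking pairwise contests:
Elena beats Priya 127–44.
Sofia beats Elena 114–57.
Priya beats Ivan 145–26.
Priya beats Carlos 145–26.
Kwame beats Sofia 106–65.
Elena beats Kwame 96–75.
Every option loses at least one head-to-head, so there is no Condorcet winner.

none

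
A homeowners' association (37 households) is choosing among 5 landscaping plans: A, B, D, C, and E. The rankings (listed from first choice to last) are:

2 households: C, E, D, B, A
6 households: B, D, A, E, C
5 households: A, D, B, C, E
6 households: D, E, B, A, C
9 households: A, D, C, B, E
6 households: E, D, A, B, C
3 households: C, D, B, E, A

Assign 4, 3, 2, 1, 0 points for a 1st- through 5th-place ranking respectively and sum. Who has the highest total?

D

A: 2·0 + 6·2 + 5·4 + 6·1 + 9·4 + 6·2 + 3·0 = 86
B: 2·1 + 6·4 + 5·2 + 6·2 + 9·1 + 6·1 + 3·2 = 69
D: 2·2 + 6·3 + 5·3 + 6·4 + 9·3 + 6·3 + 3·3 = 115
C: 2·4 + 6·0 + 5·1 + 6·0 + 9·2 + 6·0 + 3·4 = 43
E: 2·3 + 6·1 + 5·0 + 6·3 + 9·0 + 6·4 + 3·1 = 57
D has the highest Borda score (115).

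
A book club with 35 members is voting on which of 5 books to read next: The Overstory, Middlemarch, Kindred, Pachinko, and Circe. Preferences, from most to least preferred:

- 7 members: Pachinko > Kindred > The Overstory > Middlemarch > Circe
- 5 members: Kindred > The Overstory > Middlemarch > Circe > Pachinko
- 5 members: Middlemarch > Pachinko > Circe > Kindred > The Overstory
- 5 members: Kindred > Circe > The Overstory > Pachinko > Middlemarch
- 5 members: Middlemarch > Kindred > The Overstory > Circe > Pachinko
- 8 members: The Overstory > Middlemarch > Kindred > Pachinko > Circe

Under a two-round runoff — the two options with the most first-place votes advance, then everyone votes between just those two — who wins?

Round 1 first-place votes: The Overstory 8, Middlemarch 10, Kindred 10, Pachinko 7, Circe 0.
Middlemarch and Kindred advance.
Runoff: Middlemarch is preferred to Kindred by 18 voters; Kindred by 17.
Middlemarch wins the runoff.

Middlemarch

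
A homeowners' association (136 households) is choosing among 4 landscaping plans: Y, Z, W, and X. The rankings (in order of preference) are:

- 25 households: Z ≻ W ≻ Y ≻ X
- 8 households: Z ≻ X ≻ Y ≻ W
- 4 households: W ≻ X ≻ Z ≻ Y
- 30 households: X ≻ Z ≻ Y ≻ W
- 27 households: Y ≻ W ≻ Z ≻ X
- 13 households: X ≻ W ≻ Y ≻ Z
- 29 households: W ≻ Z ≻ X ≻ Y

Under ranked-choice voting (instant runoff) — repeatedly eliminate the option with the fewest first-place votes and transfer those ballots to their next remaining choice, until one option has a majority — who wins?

W

Round 1: Y 27, Z 33, W 33, X 43. Eliminate Y.
Round 2: Z 33, W 60, X 43. Eliminate Z.
Round 3: W 85, X 51. W has a majority.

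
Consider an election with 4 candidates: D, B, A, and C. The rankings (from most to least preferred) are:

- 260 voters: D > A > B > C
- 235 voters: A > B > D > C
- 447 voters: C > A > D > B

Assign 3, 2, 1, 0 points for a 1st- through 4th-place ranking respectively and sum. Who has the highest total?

A

D: 260·3 + 235·1 + 447·1 = 1462
B: 260·1 + 235·2 + 447·0 = 730
A: 260·2 + 235·3 + 447·2 = 2119
C: 260·0 + 235·0 + 447·3 = 1341
A has the highest Borda score (2119).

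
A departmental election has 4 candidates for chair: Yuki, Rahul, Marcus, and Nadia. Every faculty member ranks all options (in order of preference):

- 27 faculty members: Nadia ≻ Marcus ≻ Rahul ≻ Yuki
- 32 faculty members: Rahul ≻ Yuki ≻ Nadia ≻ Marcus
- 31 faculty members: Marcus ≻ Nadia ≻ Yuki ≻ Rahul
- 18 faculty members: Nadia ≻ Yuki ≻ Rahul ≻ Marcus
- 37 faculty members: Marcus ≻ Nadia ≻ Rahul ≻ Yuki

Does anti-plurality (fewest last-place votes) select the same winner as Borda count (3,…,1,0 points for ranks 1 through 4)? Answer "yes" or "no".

yes

Anti-plurality — last-place votes: Yuki 64, Rahul 31, Marcus 50, Nadia 0. Winner: Nadia.
Borda — scores: Yuki 131, Rahul 178, Marcus 258, Nadia 303. Winner: Nadia.
The two methods agree.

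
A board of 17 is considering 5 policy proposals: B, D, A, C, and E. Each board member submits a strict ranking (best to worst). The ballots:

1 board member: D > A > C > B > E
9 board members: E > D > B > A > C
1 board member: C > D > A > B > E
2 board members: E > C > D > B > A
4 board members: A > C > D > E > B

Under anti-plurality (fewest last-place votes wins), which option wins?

Last-place votes: B 4, D 0, A 2, C 9, E 2.
D is ranked last by the fewest voters, so D wins.

D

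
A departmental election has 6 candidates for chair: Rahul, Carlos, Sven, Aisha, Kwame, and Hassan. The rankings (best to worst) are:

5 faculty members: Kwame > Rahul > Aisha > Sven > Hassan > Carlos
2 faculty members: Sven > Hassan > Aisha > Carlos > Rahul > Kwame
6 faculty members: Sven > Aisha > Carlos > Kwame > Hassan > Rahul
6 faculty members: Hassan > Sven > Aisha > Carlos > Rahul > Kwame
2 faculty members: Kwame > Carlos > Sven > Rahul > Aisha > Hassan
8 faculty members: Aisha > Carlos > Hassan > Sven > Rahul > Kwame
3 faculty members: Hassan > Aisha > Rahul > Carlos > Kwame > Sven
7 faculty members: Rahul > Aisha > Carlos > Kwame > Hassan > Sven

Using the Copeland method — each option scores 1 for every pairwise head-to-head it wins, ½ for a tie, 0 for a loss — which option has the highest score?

Rahul: beats Kwame; loses to Carlos, Sven, Aisha, and Hassan → score 1.
Carlos: beats Rahul, Sven, Kwame, and Hassan; loses to Aisha → score 4.
Sven: beats Rahul and Kwame; loses to Carlos, Aisha, and Hassan → score 2.
Aisha: beats Rahul, Carlos, Sven, Kwame, and Hassan → score 5.
Kwame: beats Hassan; loses to Rahul, Carlos, Sven, and Aisha → score 1.
Hassan: beats Rahul and Sven; loses to Carlos, Aisha, and Kwame → score 2.
Aisha has the best pairwise record.

Aisha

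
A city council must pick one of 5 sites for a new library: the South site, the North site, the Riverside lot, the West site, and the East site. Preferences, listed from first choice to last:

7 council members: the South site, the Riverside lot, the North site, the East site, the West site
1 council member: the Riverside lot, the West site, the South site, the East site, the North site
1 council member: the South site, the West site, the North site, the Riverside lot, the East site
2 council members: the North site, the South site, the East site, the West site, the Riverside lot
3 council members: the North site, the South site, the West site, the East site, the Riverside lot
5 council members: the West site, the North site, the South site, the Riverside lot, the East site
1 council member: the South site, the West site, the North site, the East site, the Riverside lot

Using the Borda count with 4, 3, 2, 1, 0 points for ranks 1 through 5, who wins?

the South site

the South site: 7·4 + 1·2 + 1·4 + 2·3 + 3·3 + 5·2 + 1·4 = 63
the North site: 7·2 + 1·0 + 1·2 + 2·4 + 3·4 + 5·3 + 1·2 = 53
the Riverside lot: 7·3 + 1·4 + 1·1 + 2·0 + 3·0 + 5·1 + 1·0 = 31
the West site: 7·0 + 1·3 + 1·3 + 2·1 + 3·2 + 5·4 + 1·3 = 37
the East site: 7·1 + 1·1 + 1·0 + 2·2 + 3·1 + 5·0 + 1·1 = 16
the South site has the highest Borda score (63).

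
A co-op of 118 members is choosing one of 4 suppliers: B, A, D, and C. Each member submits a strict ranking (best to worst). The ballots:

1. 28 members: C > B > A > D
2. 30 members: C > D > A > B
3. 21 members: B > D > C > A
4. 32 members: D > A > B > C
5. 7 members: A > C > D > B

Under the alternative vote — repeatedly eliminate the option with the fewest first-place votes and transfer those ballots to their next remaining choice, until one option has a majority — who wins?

C

Round 1: B 21, A 7, D 32, C 58. Eliminate A.
Round 2: B 21, D 32, C 65. C has a majority.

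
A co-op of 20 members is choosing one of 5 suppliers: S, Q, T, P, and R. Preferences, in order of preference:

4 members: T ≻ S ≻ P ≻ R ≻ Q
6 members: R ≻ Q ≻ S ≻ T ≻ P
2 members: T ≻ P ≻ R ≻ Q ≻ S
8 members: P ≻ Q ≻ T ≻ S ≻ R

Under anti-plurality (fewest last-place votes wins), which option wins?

T

Last-place votes: S 2, Q 4, T 0, P 6, R 8.
T is ranked last by the fewest voters, so T wins.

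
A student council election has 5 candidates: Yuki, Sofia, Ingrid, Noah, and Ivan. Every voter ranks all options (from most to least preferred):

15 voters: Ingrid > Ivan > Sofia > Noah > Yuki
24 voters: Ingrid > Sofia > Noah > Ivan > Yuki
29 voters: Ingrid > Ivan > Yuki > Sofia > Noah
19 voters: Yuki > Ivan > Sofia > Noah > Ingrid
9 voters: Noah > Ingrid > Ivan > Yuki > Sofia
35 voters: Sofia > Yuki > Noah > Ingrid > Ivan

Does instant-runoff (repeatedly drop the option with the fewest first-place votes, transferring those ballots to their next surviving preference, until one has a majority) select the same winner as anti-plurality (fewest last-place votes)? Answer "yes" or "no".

Instant-runoff — R1 Yuki 19, Sofia 35, Ingrid 68, Noah 9, Ivan 0 (Ingrid winner). Winner: Ingrid.
Anti-plurality — last-place votes: Yuki 39, Sofia 9, Ingrid 19, Noah 29, Ivan 35. Winner: Sofia.
The two methods disagree.

no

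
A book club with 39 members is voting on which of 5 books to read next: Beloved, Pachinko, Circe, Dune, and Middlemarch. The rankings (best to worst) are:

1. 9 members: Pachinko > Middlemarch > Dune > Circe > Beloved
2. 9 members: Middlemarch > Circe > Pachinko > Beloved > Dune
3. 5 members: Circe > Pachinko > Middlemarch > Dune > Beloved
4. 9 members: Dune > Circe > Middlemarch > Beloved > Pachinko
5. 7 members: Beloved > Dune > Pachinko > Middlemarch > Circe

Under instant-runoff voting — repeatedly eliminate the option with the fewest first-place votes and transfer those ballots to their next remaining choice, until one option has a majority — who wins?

Round 1: Beloved 7, Pachinko 9, Circe 5, Dune 9, Middlemarch 9. Eliminate Circe.
Round 2: Beloved 7, Pachinko 14, Dune 9, Middlemarch 9. Eliminate Beloved.
Round 3: Pachinko 14, Dune 16, Middlemarch 9. Eliminate Middlemarch.
Round 4: Pachinko 23, Dune 16. Pachinko has a majority.

Pachinko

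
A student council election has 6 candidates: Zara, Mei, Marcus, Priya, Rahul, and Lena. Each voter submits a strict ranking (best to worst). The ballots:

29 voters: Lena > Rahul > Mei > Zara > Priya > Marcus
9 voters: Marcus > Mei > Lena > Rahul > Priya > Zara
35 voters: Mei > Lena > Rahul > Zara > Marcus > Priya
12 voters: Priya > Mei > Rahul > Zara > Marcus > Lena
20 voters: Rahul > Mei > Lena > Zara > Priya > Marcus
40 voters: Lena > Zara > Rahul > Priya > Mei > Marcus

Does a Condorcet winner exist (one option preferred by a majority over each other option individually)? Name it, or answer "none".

Checking pairwise contests:
Mei beats Zara 105–40.
Rahul beats Mei 89–56.
Zara beats Marcus 136–9.
Zara beats Priya 124–21.
Lena beats Rahul 113–32.
Mei beats Lena 76–69.
Every option loses at least one head-to-head, so there is no Condorcet winner.

none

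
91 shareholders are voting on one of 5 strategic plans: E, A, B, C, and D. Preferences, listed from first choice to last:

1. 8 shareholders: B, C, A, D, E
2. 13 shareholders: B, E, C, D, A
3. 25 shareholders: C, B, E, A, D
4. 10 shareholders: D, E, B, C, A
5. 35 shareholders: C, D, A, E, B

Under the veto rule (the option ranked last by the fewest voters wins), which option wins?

C

Last-place votes: E 8, A 23, B 35, C 0, D 25.
C is ranked last by the fewest voters, so C wins.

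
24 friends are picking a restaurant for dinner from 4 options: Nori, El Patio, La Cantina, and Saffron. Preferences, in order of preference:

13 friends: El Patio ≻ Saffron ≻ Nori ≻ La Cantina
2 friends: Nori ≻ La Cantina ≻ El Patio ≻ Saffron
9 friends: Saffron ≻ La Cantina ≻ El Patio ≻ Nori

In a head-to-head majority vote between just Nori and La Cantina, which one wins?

Nori

Voters preferring Nori to La Cantina: 15; preferring La Cantina to Nori: 9.
Nori wins the head-to-head.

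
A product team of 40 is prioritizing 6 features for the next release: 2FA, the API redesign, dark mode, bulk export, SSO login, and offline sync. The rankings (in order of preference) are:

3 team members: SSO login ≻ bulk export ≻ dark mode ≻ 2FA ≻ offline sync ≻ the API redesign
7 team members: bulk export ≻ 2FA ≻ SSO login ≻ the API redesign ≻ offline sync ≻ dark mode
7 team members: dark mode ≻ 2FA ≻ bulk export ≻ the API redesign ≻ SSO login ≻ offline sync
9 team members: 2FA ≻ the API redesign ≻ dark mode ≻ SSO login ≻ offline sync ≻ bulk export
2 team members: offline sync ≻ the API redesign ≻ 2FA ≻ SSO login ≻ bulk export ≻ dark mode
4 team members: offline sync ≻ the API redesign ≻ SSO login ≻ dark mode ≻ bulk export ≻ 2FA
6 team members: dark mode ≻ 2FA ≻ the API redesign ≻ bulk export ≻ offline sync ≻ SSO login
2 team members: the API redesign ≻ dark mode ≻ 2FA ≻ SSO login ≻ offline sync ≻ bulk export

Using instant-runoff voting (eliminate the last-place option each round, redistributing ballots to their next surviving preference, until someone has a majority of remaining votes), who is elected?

Round 1: 2FA 9, the API redesign 2, dark mode 13, bulk export 7, SSO login 3, offline sync 6. Eliminate the API redesign.
Round 2: 2FA 9, dark mode 15, bulk export 7, SSO login 3, offline sync 6. Eliminate SSO login.
Round 3: 2FA 9, dark mode 15, bulk export 10, offline sync 6. Eliminate offline sync.
Round 4: 2FA 11, dark mode 19, bulk export 10. Eliminate bulk export.
Round 5: 2FA 18, dark mode 22. Dark mode has a majority.

dark mode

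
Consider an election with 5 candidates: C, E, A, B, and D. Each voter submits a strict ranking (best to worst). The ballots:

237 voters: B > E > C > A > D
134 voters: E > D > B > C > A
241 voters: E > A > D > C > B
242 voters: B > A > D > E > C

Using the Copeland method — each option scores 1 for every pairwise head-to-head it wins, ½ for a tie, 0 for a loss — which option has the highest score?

B

C: loses to E, A, B, and D → score 0.
E: beats C, A, and D; loses to B → score 3.
A: beats C and D; loses to E and B → score 2.
B: beats C, E, A, and D → score 4.
D: beats C; loses to E, A, and B → score 1.
B has the best pairwise record.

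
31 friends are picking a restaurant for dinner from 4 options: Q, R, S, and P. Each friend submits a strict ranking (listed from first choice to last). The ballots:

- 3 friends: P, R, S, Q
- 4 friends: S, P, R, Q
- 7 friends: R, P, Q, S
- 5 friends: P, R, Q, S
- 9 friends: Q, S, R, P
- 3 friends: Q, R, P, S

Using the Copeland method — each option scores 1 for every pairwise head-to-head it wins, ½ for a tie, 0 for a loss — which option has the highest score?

R

Q: beats S; loses to R and P → score 1.
R: beats Q, S, and P → score 3.
S: loses to Q, R, and P → score 0.
P: beats Q and S; loses to R → score 2.
R has the best pairwise record.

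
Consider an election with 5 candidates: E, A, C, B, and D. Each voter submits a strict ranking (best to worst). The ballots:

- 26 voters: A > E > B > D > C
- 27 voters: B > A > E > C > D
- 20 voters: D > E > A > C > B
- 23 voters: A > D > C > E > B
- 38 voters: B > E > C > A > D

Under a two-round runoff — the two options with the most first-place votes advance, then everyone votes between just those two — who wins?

Round 1 first-place votes: E 0, A 49, C 0, B 65, D 20.
B and A advance.
Runoff: B is preferred to A by 65 voters; A by 69.
A wins the runoff.

A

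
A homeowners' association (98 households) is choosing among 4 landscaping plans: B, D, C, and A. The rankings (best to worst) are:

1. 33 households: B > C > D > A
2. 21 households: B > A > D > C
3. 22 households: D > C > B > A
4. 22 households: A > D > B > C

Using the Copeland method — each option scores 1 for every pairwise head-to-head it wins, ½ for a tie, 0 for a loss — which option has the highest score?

B

B: beats D, C, and A → score 3.
D: beats C and A; loses to B → score 2.
C: beats A; loses to B and D → score 1.
A: loses to B, D, and C → score 0.
B has the best pairwise record.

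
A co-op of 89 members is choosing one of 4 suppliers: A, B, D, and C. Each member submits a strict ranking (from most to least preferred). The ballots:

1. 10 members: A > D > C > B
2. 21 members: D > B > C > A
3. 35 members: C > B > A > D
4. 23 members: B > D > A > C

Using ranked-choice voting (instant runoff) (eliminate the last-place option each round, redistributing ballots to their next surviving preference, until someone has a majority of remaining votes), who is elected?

Round 1: A 10, B 23, D 21, C 35. Eliminate A.
Round 2: B 23, D 31, C 35. Eliminate B.
Round 3: D 54, C 35. D has a majority.

D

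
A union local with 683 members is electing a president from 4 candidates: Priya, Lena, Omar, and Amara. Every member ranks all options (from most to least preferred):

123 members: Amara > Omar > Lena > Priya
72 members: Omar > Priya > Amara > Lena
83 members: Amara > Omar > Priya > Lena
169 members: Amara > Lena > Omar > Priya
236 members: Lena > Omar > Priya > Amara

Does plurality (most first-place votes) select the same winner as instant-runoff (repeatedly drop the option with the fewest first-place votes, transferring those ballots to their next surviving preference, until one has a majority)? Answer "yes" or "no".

Plurality — first-place votes: Priya 0, Lena 236, Omar 72, Amara 375. Winner: Amara.
Instant-runoff — R1 Priya 0, Lena 236, Omar 72, Amara 375 (Amara winner). Winner: Amara.
The two methods agree.

yes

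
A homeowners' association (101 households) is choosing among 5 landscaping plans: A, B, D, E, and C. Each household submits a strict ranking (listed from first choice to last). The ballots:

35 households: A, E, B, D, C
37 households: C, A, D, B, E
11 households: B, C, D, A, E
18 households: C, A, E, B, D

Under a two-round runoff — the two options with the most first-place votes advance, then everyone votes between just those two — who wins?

C

Round 1 first-place votes: A 35, B 11, D 0, E 0, C 55.
C and A advance.
Runoff: C is preferred to A by 66 voters; A by 35.
C wins the runoff.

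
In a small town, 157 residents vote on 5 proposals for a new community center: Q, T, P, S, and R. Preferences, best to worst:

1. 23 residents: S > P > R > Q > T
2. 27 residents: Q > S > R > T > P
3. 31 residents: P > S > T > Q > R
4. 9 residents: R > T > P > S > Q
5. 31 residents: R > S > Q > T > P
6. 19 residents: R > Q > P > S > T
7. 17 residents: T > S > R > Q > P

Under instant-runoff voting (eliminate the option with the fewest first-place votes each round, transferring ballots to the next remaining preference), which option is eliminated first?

Round 1: Q 27, T 17, P 31, S 23, R 59. Eliminate T.

T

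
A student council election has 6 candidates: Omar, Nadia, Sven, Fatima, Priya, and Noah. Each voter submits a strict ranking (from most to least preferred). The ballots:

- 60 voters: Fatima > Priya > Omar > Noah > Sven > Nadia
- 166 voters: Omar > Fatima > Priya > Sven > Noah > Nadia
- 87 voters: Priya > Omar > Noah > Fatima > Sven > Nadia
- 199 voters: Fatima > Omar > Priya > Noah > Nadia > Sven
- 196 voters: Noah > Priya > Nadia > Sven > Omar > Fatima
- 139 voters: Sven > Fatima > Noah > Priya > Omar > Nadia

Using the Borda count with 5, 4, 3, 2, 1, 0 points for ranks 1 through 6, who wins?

Omar: 60·3 + 166·5 + 87·4 + 199·4 + 196·1 + 139·1 = 2489
Nadia: 60·0 + 166·0 + 87·0 + 199·1 + 196·3 + 139·0 = 787
Sven: 60·1 + 166·2 + 87·1 + 199·0 + 196·2 + 139·5 = 1566
Fatima: 60·5 + 166·4 + 87·2 + 199·5 + 196·0 + 139·4 = 2689
Priya: 60·4 + 166·3 + 87·5 + 199·3 + 196·4 + 139·2 = 2832
Noah: 60·2 + 166·1 + 87·3 + 199·2 + 196·5 + 139·3 = 2342
Priya has the highest Borda score (2832).

Priya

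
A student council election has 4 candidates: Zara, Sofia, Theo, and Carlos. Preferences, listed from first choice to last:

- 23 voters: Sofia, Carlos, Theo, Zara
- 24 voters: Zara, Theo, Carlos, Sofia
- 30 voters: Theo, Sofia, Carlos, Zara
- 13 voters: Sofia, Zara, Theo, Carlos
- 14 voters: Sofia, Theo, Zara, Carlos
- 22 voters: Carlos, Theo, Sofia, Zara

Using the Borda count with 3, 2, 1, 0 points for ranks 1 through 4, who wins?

Zara: 23·0 + 24·3 + 30·0 + 13·2 + 14·1 + 22·0 = 112
Sofia: 23·3 + 24·0 + 30·2 + 13·3 + 14·3 + 22·1 = 232
Theo: 23·1 + 24·2 + 30·3 + 13·1 + 14·2 + 22·2 = 246
Carlos: 23·2 + 24·1 + 30·1 + 13·0 + 14·0 + 22·3 = 166
Theo has the highest Borda score (246).

Theo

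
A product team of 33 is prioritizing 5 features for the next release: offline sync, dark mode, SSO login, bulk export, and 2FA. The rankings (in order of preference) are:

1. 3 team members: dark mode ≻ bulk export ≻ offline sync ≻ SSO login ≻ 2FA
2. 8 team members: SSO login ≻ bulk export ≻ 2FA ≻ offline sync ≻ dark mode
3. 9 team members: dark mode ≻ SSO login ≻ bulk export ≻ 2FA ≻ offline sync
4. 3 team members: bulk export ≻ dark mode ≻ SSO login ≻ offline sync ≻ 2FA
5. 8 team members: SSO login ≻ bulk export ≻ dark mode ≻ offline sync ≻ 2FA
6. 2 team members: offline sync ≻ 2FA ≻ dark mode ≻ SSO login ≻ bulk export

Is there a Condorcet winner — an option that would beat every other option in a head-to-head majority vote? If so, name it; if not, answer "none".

Checking pairwise contests:
dark mode beats offline sync 23–10.
bulk export beats dark mode 19–14.
dark mode beats SSO login 17–16.
SSO login beats bulk export 27–6.
dark mode beats 2FA 23–10.
Every option loses at least one head-to-head, so there is no Condorcet winner.

none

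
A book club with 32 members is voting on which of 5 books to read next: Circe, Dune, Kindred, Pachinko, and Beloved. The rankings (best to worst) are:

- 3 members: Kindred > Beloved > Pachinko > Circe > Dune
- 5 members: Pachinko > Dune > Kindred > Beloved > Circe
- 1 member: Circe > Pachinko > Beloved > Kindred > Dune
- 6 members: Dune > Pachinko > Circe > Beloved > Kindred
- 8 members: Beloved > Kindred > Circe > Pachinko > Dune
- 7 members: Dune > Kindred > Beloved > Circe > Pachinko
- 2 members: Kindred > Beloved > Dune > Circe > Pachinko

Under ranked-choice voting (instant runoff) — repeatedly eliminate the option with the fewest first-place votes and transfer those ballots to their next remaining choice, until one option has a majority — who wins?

Dune

Round 1: Circe 1, Dune 13, Kindred 5, Pachinko 5, Beloved 8. Eliminate Circe.
Round 2: Dune 13, Kindred 5, Pachinko 6, Beloved 8. Eliminate Kindred.
Round 3: Dune 13, Pachinko 6, Beloved 13. Eliminate Pachinko.
Round 4: Dune 18, Beloved 14. Dune has a majority.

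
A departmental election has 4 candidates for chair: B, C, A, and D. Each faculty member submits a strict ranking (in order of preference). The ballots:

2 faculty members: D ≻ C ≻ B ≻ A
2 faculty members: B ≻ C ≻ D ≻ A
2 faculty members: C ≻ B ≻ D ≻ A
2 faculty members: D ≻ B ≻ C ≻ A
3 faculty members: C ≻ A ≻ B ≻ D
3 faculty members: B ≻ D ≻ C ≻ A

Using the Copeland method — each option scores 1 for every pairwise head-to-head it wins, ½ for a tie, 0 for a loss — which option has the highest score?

B

B: beats A and D; ties C → score 2.5.
C: beats A; ties B and D → score 2.
A: loses to B, C, and D → score 0.
D: beats A; ties C; loses to B → score 1.5.
B has the best pairwise record.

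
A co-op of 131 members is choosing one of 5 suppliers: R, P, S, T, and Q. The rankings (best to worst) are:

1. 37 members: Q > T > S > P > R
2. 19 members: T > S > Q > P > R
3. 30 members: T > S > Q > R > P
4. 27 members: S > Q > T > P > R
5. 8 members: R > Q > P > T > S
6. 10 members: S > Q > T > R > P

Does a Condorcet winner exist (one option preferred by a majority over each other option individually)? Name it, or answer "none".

Checking pairwise contests:
P beats R 83–48.
S beats P 123–8.
T beats S 94–37.
Q beats T 82–49.
S beats Q 86–45.
Every option loses at least one head-to-head, so there is no Condorcet winner.

none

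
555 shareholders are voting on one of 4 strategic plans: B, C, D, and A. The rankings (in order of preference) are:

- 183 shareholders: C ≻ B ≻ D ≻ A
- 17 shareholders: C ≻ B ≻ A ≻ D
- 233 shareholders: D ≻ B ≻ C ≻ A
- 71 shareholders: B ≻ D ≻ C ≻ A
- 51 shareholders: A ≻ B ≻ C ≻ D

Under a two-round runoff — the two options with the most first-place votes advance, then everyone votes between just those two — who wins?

D

Round 1 first-place votes: B 71, C 200, D 233, A 51.
D and C advance.
Runoff: D is preferred to C by 304 voters; C by 251.
D wins the runoff.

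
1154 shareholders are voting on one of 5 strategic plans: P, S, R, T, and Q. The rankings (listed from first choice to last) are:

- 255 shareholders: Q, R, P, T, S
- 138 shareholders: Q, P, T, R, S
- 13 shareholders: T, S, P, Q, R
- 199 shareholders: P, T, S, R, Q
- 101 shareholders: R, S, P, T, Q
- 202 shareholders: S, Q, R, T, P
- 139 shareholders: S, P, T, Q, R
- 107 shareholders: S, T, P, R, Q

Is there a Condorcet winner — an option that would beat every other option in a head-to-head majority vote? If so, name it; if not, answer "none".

none

Checking pairwise contests:
Q beats P 595–559.
P beats S 592–562.
P beats R 596–558.
P beats T 832–322.
S beats Q 761–393.
Every option loses at least one head-to-head, so there is no Condorcet winner.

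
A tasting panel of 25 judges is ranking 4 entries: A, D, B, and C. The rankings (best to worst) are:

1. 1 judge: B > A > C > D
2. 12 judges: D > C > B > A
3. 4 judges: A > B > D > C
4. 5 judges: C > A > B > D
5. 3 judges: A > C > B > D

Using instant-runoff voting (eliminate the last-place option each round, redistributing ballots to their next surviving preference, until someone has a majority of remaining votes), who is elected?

A

Round 1: A 7, D 12, B 1, C 5. Eliminate B.
Round 2: A 8, D 12, C 5. Eliminate C.
Round 3: A 13, D 12. A has a majority.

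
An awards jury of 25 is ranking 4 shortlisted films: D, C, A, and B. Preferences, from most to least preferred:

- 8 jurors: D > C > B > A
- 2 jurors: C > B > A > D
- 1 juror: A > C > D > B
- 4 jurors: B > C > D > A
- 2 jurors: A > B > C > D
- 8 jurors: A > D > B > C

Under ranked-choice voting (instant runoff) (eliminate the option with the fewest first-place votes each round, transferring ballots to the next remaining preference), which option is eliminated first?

C

Round 1: D 8, C 2, A 11, B 4. Eliminate C.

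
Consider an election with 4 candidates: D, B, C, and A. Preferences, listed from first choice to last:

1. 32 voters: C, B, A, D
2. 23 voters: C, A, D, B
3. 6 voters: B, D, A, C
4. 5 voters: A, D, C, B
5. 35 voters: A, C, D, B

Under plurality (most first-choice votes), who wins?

First-place votes: D 0, B 6, C 55, A 40.
C has the most first-place votes.

C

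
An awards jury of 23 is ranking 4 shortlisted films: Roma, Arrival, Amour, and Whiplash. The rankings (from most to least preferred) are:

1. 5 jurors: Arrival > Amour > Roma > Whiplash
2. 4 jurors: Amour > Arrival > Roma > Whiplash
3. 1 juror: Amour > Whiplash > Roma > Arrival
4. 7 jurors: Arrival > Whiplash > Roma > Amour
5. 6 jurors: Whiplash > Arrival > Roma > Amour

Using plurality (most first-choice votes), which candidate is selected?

First-place votes: Roma 0, Arrival 12, Amour 5, Whiplash 6.
Arrival has the most first-place votes.

Arrival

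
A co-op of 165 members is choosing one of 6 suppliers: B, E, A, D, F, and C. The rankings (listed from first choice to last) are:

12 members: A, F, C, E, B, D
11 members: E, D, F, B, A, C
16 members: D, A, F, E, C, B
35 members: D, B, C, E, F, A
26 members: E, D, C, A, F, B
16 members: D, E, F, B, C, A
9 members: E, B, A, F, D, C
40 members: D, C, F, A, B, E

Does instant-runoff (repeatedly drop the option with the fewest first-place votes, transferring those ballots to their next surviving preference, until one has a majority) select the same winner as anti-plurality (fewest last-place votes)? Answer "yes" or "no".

no

Instant-runoff — R1 B 0, E 46, A 12, D 107, F 0, C 0 (D winner). Winner: D.
Anti-plurality — last-place votes: B 42, E 40, A 51, D 12, F 0, C 20. Winner: F.
The two methods disagree.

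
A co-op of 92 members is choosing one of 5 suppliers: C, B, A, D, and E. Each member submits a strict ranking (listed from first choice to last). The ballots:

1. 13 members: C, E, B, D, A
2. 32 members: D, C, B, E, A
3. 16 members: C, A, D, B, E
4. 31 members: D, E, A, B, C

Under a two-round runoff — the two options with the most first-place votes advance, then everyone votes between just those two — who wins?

D

Round 1 first-place votes: C 29, B 0, A 0, D 63, E 0.
D and C advance.
Runoff: D is preferred to C by 63 voters; C by 29.
D wins the runoff.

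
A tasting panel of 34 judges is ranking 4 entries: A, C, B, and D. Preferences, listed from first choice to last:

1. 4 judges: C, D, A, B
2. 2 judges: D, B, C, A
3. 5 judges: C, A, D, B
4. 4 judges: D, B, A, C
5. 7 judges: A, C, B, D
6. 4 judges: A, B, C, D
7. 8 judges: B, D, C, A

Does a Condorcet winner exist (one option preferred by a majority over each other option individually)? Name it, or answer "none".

Checking pairwise contests:
C beats A 19–15.
B beats C 18–16.
A beats B 20–14.
C beats D 20–14.
Every option loses at least one head-to-head, so there is no Condorcet winner.

none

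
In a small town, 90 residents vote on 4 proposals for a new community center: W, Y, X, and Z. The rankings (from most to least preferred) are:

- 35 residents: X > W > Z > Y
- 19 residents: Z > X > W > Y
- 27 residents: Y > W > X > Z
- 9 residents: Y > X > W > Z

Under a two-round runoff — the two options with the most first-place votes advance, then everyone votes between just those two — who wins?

X

Round 1 first-place votes: W 0, Y 36, X 35, Z 19.
Y and X advance.
Runoff: Y is preferred to X by 36 voters; X by 54.
X wins the runoff.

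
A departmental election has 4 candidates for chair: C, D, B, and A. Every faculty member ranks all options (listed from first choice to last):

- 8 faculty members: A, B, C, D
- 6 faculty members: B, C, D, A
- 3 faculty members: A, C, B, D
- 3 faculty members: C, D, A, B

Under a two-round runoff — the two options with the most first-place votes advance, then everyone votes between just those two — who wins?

A

Round 1 first-place votes: C 3, D 0, B 6, A 11.
A and B advance.
Runoff: A is preferred to B by 14 voters; B by 6.
A wins the runoff.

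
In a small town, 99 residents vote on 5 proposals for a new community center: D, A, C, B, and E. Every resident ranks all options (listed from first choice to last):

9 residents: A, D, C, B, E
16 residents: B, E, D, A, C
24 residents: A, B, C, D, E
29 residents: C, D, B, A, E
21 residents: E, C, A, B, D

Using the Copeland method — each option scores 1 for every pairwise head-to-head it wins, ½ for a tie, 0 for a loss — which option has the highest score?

C

D: beats E; loses to A, C, and B → score 1.
A: beats D, B, and E; loses to C → score 3.
C: beats D, A, B, and E → score 4.
B: beats D and E; loses to A and C → score 2.
E: loses to D, A, C, and B → score 0.
C has the best pairwise record.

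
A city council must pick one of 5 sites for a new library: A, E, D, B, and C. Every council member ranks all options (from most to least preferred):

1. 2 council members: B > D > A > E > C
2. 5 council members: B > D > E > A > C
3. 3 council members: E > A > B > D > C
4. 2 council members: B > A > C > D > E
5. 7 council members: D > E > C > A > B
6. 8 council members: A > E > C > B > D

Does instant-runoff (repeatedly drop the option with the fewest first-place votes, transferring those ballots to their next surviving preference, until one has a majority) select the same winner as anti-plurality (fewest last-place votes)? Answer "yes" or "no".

yes

Instant-runoff — R1 A 8, E 3, D 7, B 9, C 0 (C out); R2 A 8, E 3, D 7, B 9 (E out); R3 A 11, D 7, B 9 (D out); R4 A 18, B 9 (A winner). Winner: A.
Anti-plurality — last-place votes: A 0, E 2, D 8, B 7, C 10. Winner: A.
The two methods agree.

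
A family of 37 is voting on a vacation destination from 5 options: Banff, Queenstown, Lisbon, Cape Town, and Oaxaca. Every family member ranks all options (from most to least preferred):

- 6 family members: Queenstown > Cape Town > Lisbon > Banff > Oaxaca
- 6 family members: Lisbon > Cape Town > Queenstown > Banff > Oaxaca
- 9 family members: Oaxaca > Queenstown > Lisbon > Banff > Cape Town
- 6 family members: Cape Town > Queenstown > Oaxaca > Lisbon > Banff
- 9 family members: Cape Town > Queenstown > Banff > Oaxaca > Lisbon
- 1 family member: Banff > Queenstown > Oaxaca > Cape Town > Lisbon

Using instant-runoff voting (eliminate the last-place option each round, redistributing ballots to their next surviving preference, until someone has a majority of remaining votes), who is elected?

Cape Town

Round 1: Banff 1, Queenstown 6, Lisbon 6, Cape Town 15, Oaxaca 9. Eliminate Banff.
Round 2: Queenstown 7, Lisbon 6, Cape Town 15, Oaxaca 9. Eliminate Lisbon.
Round 3: Queenstown 7, Cape Town 21, Oaxaca 9. Cape Town has a majority.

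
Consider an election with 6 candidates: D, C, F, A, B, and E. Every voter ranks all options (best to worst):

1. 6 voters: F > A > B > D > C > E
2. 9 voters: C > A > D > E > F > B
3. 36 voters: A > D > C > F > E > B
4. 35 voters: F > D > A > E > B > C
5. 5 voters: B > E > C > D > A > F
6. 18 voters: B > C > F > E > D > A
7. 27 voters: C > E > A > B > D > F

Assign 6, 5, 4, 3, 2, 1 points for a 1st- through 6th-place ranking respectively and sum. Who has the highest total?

A

D: 6·3 + 9·4 + 36·5 + 35·5 + 5·3 + 18·2 + 27·2 = 514
C: 6·2 + 9·6 + 36·4 + 35·1 + 5·4 + 18·5 + 27·6 = 517
F: 6·6 + 9·2 + 36·3 + 35·6 + 5·1 + 18·4 + 27·1 = 476
A: 6·5 + 9·5 + 36·6 + 35·4 + 5·2 + 18·1 + 27·4 = 567
B: 6·4 + 9·1 + 36·1 + 35·2 + 5·6 + 18·6 + 27·3 = 358
E: 6·1 + 9·3 + 36·2 + 35·3 + 5·5 + 18·3 + 27·5 = 424
A has the highest Borda score (567).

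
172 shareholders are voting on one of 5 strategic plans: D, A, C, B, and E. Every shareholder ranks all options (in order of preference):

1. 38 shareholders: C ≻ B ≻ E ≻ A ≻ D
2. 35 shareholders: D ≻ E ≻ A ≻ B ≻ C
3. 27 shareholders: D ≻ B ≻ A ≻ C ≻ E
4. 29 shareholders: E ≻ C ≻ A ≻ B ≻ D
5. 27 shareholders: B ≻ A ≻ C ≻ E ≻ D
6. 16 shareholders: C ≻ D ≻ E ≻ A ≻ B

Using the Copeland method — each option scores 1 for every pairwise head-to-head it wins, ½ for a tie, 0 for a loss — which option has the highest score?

D: loses to A, C, B, and E → score 0.
A: beats D and C; loses to B and E → score 2.
C: beats D and E; loses to A and B → score 2.
B: beats D, A, C, and E → score 4.
E: beats D and A; loses to C and B → score 2.
B has the best pairwise record.

B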